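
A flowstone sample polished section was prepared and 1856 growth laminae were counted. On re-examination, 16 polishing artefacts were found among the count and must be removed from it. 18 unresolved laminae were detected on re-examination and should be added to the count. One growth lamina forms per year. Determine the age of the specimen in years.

After corrections the count is 1856 − 16 + 18 = 1858 growth laminae.
One growth lamina per year makes the duration 1858 years.

1858 years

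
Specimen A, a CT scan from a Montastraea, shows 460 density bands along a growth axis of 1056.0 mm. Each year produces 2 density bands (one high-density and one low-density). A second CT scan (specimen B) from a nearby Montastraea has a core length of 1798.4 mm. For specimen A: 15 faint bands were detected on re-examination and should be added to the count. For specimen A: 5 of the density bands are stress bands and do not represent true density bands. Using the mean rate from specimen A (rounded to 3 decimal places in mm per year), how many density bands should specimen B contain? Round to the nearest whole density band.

800 density bands

Specimen A: correcting the raw count gives 460 − 5 + 15 = 470 true density bands.
Specimen A: 470 density bands at 2 per year is 470 / 2 = 235 years.
A: Extension rate ≈ 1056.0 / 235 = 4.494 mm/year.
For B, 1798.4 / 4.494 = 400.18 years; at 2 density bands per year that is 400.18 × 2 ≈ 800 density bands.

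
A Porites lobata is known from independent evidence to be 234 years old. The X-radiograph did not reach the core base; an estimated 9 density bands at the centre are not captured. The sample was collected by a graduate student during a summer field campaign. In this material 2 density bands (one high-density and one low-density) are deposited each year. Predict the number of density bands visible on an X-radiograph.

459 density bands

Expected density bands: 234 × 2 = 468.
468 − 9 missed = 459 density bands expected in the prepared section.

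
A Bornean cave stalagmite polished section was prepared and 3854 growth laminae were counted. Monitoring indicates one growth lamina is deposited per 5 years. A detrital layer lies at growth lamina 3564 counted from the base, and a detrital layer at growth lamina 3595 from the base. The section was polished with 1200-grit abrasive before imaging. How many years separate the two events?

3595 − 3564 = 31 growth laminae lie between the two events.
Multiplying by 5 years per growth lamina: 31 × 5 = 155 years.

155 years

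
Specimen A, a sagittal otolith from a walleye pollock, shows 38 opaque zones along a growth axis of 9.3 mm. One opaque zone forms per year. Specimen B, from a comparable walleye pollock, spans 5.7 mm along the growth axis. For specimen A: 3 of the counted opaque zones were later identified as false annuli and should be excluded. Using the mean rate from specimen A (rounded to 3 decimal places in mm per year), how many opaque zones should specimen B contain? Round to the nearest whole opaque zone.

Specimen A: true opaque zone count = 38 − 3 = 35.
A: Mean rate = 9.3 mm / 35 years ≈ 0.266 mm per year.
B spans 5.7 / 0.266 = 21.43 years ≈ 21 opaque zones.

21 opaque zones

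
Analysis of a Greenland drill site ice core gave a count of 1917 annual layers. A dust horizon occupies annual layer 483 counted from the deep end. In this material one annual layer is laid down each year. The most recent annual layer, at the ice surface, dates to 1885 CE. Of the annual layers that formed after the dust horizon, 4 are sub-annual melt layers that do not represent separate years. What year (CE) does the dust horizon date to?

Between annual layer 483 and the ice surface there are 1917 − 483 = 1434 annual layers.
Excluding 4 false annual layers: 1434 − 4 = 1430.
Counting back 1430 years from 1885 CE places the dust horizon in 1885 − 1430 = 455 CE.

455 CE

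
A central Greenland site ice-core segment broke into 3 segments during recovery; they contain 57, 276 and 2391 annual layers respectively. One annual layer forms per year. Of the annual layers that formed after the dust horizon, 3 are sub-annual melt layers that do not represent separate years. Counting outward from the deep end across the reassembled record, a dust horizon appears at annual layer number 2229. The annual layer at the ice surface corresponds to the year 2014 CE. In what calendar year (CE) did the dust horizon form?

1522 CE

Total annual layers = 57 + 276 + 2391 = 2724.
2724 − 2229 = 495 annual layers lie beyond the dust horizon toward the ice surface.
Removing the 3 false annual layers leaves 495 − 3 = 492 true annual layers beyond the dust horizon.
Counting back 492 years from 2014 CE places the dust horizon in 2014 − 492 = 1522 CE.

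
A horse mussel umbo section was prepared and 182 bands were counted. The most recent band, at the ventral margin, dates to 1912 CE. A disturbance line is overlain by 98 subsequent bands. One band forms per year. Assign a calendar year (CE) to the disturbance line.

98 bands formed after the disturbance line.
1912 − 98 = 1814 CE.

1814 CE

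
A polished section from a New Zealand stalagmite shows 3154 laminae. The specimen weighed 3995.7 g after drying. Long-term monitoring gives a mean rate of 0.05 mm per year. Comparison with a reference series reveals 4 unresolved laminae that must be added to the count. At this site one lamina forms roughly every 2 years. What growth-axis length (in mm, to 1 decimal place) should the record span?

315.8 mm

Adjusted count: 3154 + 4 = 3158 laminae.
At 2 years per lamina, 3158 × 2 = 6316 years.
Length ≈ 0.05 × 6316 = 315.8 mm.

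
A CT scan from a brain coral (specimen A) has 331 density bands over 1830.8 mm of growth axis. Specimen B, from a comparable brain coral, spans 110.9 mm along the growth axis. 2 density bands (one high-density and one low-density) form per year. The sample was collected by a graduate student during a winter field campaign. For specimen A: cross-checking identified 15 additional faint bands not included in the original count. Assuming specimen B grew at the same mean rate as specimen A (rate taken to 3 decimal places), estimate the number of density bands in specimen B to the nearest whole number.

21 density bands

Specimen A: correcting the raw count gives 331 + 15 = 346 true density bands.
Specimen A: dividing by 2 density bands per year: 346 / 2 = 173 years.
A: Mean rate = 1830.8 mm / 173 years ≈ 10.583 mm/year.
B spans 110.9 / 10.583 = 10.48 years; at 2 density bands per year that is 10.48 × 2 ≈ 21 density bands.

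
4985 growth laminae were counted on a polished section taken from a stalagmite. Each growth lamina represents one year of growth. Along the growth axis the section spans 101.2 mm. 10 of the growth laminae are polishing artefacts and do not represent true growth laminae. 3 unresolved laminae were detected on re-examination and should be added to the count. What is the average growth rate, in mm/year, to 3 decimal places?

0.020 mm/year

After corrections the count is 4985 − 10 + 3 = 4978 growth laminae.
101.2 mm over 4978 years gives 101.2 / 4978 ≈ 0.020 mm/year.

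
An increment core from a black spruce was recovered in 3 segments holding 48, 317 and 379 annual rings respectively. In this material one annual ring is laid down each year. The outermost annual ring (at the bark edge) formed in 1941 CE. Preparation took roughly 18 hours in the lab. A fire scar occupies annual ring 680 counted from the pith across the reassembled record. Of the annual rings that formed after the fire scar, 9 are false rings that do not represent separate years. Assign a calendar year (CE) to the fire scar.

Total annual rings = 48 + 317 + 379 = 744.
Between annual ring 680 and the bark edge there are 744 − 680 = 64 annual rings.
64 − 9 false = 55 true annual rings after the fire scar.
The annual ring at the bark edge is 1941 CE, so the fire scar dates to 1941 − 55 = 1886 CE.

1886 CE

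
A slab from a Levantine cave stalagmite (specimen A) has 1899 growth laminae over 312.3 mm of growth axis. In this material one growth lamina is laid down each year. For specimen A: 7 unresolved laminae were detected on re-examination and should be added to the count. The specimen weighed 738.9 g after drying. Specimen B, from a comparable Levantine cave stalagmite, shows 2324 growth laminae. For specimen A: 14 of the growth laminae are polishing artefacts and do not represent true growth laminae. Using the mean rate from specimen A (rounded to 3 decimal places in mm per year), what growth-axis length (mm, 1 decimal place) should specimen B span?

Specimen A: adjusted count: 1899 − 14 + 7 = 1892 growth laminae.
A: Mean rate = 312.3 mm / 1892 years ≈ 0.165 mm/yr.
For B, 0.165 mm/year × 2324 years = 383.5 mm.

383.5 mm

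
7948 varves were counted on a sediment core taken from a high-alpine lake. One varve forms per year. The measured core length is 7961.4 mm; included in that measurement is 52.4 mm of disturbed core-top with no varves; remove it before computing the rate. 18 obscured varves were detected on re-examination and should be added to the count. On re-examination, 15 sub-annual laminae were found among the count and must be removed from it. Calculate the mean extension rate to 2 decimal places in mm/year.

Correcting the raw count gives 7948 − 15 + 18 = 7951 true varves.
The growth record spans 7961.4 − 52.4 = 7909.0 mm.
Mean rate = 7909.0 mm / 7951 years ≈ 0.99 mm/year.

0.99 mm/year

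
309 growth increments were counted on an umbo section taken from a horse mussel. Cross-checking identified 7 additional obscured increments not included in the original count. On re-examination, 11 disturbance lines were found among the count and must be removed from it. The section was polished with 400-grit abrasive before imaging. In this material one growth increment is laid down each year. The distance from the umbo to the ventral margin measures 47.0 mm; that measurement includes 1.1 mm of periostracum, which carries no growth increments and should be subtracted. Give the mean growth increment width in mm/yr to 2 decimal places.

0.15 mm/yr

True growth increment count = 309 − 11 + 7 = 305.
The growth record spans 47.0 − 1.1 = 45.9 mm.
45.9 mm over 305 years gives 45.9 / 305 ≈ 0.15 mm/yr.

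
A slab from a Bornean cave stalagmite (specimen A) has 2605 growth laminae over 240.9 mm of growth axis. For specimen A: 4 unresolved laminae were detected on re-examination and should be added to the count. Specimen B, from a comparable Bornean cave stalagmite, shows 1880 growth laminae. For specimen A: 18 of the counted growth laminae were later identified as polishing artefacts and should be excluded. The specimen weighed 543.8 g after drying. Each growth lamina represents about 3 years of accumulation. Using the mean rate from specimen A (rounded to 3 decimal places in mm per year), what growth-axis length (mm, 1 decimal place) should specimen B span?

Specimen A: after corrections the count is 2605 − 18 + 4 = 2591 growth laminae.
Specimen A: 2591 growth laminae at 3 years each span 2591 × 3 = 7773 years.
A: Mean rate = 240.9 mm / 7773 years ≈ 0.031 mm/yr.
Specimen B: 1880 growth laminae at 3 years each span 1880 × 3 = 5640 years. For B, 0.031 mm/year × 5640 years = 174.8 mm.

174.8 mm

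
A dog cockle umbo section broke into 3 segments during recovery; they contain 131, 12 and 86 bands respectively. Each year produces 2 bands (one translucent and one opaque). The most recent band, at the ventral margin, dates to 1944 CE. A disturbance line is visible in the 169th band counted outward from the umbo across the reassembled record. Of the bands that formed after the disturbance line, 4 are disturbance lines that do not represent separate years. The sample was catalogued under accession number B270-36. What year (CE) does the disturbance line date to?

1916 CE

Total bands = 131 + 12 + 86 = 229.
229 − 169 = 60 bands lie beyond the disturbance line toward the ventral margin.
60 − 4 false = 56 true bands after the disturbance line.
Dividing by 2 bands per year: 56 / 2 = 28 years.
Counting back 28 years from 1944 CE places the disturbance line in 1944 − 28 = 1916 CE.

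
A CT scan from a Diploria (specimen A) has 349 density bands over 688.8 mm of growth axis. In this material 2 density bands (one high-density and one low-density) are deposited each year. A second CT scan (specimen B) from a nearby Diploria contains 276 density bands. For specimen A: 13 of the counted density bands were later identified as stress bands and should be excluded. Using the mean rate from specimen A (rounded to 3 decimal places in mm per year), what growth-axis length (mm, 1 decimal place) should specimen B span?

565.8 mm

Specimen A: true density band count = 349 − 13 = 336.
Specimen A: with 2 density bands per year, 336 / 2 = 168 years.
A: Extension rate ≈ 688.8 / 168 = 4.100 mm/yr.
Specimen B: 276 density bands at 2 per year is 276 / 2 = 138 years. B's length ≈ 4.100 × 138 = 565.8 mm.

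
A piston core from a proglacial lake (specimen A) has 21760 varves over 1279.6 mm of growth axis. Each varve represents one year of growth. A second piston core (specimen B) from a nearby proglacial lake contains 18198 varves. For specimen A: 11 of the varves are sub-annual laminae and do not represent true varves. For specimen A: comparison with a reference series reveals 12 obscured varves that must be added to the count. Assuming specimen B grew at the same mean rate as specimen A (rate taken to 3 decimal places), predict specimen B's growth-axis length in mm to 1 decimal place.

Specimen A: true varve count = 21760 − 11 + 12 = 21761.
A: 1279.6 mm over 21761 years gives 1279.6 / 21761 ≈ 0.059 mm/yr.
Length of B = 0.059 × 18198 = 1073.7 mm.

1073.7 mm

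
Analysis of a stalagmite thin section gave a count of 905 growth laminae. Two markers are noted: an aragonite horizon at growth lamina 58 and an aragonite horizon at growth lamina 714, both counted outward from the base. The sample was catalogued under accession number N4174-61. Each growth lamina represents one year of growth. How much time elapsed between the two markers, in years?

The two markers are separated by 714 − 58 = 656 growth laminae.
One growth lamina per year makes the interval 656 years.

656 yr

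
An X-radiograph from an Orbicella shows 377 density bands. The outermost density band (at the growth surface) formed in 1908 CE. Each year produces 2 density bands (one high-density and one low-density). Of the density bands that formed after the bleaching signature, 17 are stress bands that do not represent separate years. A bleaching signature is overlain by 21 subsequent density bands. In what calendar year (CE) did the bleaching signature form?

There are 21 density bands younger than the bleaching signature.
Excluding 17 false density bands: 21 − 17 = 4.
4 density bands at 2 per year is 4 / 2 = 2 years.
The density band at the growth surface is 1908 CE, so the bleaching signature dates to 1908 − 2 = 1906 CE.

1906 CE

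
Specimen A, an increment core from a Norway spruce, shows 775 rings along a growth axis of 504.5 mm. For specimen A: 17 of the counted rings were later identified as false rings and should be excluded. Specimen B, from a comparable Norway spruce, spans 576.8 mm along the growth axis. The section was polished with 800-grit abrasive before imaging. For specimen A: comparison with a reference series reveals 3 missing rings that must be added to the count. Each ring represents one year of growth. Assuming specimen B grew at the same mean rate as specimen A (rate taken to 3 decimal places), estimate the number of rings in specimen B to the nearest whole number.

Specimen A: correcting the raw count gives 775 − 17 + 3 = 761 true rings.
A: 504.5 mm over 761 years gives 504.5 / 761 ≈ 0.663 mm/yr.
Specimen B: 576.8 mm / 0.663 mm per year = 869.98 years ≈ 870 rings.

870 rings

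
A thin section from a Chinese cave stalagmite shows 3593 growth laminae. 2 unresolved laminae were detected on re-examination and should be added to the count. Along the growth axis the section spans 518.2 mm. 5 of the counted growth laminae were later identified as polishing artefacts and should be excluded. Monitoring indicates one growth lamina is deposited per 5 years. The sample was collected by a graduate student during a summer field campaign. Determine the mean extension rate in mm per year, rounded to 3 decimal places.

Adjusted count: 3593 − 5 + 2 = 3590 growth laminae.
Multiplying by 5 years per growth lamina: 3590 × 5 = 17950 years.
Mean rate = 518.2 mm / 17950 years ≈ 0.029 mm per year.

0.029 mm per year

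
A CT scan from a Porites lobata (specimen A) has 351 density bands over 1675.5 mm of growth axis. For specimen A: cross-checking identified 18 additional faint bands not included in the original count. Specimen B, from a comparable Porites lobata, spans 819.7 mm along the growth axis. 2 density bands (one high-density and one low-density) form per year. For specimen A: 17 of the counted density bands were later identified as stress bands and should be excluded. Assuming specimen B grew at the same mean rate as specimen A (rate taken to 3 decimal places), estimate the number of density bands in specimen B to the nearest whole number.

172 density bands

Specimen A: true density band count = 351 − 17 + 18 = 352.
Specimen A: dividing by 2 density bands per year: 352 / 2 = 176 years.
A: 1675.5 mm over 176 years gives 1675.5 / 176 ≈ 9.520 mm/year.
B spans 819.7 / 9.520 = 86.10 years; at 2 density bands per year that is 86.10 × 2 ≈ 172 density bands.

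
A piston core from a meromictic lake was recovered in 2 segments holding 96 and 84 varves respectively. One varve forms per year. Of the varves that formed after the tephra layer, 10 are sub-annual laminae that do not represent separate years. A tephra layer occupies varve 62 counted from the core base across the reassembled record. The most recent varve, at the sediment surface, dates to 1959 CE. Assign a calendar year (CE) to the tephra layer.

Total varves = 96 + 84 = 180.
180 − 62 = 118 varves lie beyond the tephra layer toward the sediment surface.
Removing the 10 false varves leaves 118 − 10 = 108 true varves beyond the tephra layer.
1959 − 108 = 1851 CE.

1851 CE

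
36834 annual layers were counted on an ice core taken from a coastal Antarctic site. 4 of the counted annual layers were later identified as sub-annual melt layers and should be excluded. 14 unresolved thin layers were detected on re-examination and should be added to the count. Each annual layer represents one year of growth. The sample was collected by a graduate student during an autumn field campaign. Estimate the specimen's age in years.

After corrections the count is 36834 − 4 + 14 = 36844 annual layers.
At one annual layer per year, that is 36844 years.

36844 years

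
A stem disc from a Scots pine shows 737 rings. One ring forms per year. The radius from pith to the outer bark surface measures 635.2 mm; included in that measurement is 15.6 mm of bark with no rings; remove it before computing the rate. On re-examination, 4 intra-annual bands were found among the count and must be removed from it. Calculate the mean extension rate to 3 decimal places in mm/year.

After corrections the count is 737 − 4 = 733 rings.
Net length = 635.2 − 15.6 = 619.6 mm.
Mean rate = 619.6 mm / 733 years ≈ 0.845 mm/year.

0.845 mm/year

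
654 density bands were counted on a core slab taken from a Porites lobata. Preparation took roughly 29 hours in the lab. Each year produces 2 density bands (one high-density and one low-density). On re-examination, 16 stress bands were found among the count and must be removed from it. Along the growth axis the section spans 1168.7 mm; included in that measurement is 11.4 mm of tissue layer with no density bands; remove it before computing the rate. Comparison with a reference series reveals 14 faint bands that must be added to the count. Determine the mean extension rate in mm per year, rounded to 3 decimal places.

3.550 mm per year

After corrections the count is 654 − 16 + 14 = 652 density bands.
652 density bands at 2 per year is 652 / 2 = 326 years.
Net length = 1168.7 − 11.4 = 1157.3 mm.
Mean rate = 1157.3 mm / 326 years ≈ 3.550 mm per year.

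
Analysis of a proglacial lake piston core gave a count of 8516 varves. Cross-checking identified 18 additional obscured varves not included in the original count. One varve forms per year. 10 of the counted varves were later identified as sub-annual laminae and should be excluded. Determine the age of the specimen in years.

After corrections the count is 8516 − 10 + 18 = 8524 varves.
With a one-to-one varve periodicity this is 8524 years.

8524 years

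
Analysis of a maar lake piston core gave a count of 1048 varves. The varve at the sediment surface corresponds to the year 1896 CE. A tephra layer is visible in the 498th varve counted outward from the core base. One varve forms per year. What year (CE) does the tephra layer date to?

1346 CE

1048 − 498 = 550 varves lie beyond the tephra layer toward the sediment surface.
The varve at the sediment surface is 1896 CE, so the tephra layer dates to 1896 − 550 = 1346 CE.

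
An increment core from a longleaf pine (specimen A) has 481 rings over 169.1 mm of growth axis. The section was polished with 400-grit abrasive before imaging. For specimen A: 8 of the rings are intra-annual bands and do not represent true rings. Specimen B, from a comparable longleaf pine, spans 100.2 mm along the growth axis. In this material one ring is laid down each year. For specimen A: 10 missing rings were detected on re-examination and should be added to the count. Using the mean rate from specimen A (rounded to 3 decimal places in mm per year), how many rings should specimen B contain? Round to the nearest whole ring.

286 rings

Specimen A: true ring count = 481 − 8 + 10 = 483.
A: Extension rate ≈ 169.1 / 483 = 0.350 mm/year.
Specimen B: 100.2 mm / 0.350 mm per year = 286.29 years ≈ 286 rings.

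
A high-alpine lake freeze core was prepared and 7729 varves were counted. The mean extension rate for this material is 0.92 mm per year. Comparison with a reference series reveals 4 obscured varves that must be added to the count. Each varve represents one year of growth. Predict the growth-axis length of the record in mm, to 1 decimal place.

Adjusted count: 7729 + 4 = 7733 varves.
Length ≈ 0.92 × 7733 = 7114.4 mm.

7114.4 mm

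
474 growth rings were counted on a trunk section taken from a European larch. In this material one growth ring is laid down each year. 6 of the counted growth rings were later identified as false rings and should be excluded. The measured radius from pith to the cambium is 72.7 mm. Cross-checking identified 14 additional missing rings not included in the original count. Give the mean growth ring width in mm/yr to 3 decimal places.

0.151 mm/yr

Correcting the raw count gives 474 − 6 + 14 = 482 true growth rings.
Extension rate ≈ 72.7 / 482 = 0.151 mm/yr.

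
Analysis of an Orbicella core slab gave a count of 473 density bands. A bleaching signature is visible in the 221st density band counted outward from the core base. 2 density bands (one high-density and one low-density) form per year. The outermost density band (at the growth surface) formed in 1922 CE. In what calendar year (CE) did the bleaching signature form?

Between density band 221 and the growth surface there are 473 − 221 = 252 density bands.
252 density bands at 2 per year is 252 / 2 = 126 years.
The density band at the growth surface is 1922 CE, so the bleaching signature dates to 1922 − 126 = 1796 CE.

1796 CE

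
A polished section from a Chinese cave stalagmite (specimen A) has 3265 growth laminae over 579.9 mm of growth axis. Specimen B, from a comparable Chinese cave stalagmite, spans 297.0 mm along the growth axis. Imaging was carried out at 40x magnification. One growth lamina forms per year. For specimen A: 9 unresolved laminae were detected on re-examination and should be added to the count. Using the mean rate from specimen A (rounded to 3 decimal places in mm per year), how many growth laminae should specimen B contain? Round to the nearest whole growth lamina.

Specimen A: adjusted count: 3265 + 9 = 3274 growth laminae.
A: 579.9 mm over 3274 years gives 579.9 / 3274 ≈ 0.177 mm/yr.
B spans 297.0 / 0.177 = 1677.97 years ≈ 1678 growth laminae.

1678 growth laminae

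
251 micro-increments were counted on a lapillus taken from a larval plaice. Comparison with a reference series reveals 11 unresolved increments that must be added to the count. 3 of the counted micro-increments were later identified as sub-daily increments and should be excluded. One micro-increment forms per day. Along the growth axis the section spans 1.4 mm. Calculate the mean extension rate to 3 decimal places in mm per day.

After corrections the count is 251 − 3 + 11 = 259 micro-increments.
1.4 mm over 259 days gives 1.4 / 259 ≈ 0.005 mm per day.

0.005 mm per day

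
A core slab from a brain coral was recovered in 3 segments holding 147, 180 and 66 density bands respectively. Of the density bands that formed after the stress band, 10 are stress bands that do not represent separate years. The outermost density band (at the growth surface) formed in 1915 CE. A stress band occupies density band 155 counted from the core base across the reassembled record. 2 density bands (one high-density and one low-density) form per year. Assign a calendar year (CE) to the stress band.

Total density bands = 147 + 180 + 66 = 393.
The stress band sits at density band 155 from the core base, so 393 − 155 = 238 density bands formed after it.
Excluding 10 false density bands: 238 − 10 = 228.
With 2 density bands per year, 228 / 2 = 114 years.
1915 − 114 = 1801 CE.

1801 CE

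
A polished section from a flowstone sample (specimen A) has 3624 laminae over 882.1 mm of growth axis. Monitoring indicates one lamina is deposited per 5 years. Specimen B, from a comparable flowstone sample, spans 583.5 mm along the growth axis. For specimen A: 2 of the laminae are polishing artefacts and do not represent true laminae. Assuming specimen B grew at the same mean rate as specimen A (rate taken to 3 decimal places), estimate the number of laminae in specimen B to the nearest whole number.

2382 laminae

Specimen A: true lamina count = 3624 − 2 = 3622.
Specimen A: multiplying by 5 years per lamina: 3622 × 5 = 18110 years.
A: Extension rate ≈ 882.1 / 18110 = 0.049 mm/year.
For B, 583.5 / 0.049 = 11908.16 years; at 5 years per lamina that is 11908.16 / 5 ≈ 2382 laminae.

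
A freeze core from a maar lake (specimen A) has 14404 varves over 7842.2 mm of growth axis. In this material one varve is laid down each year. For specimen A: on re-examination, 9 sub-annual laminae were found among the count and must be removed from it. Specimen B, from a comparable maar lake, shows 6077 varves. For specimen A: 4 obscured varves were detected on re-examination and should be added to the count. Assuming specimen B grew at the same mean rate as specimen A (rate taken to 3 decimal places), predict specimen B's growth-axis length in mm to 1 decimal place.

Specimen A: after corrections the count is 14404 − 9 + 4 = 14399 varves.
A: 7842.2 mm over 14399 years gives 7842.2 / 14399 ≈ 0.545 mm/year.
B's length ≈ 0.545 × 6077 = 3312.0 mm.

3312.0 mm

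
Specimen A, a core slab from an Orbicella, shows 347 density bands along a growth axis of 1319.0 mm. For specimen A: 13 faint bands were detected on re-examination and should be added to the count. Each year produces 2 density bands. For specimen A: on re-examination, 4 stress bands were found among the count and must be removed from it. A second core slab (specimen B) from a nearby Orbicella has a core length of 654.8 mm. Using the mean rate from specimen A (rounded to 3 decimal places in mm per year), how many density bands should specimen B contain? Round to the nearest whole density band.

Specimen A: true density band count = 347 − 4 + 13 = 356.
Specimen A: with 2 density bands per year, 356 / 2 = 178 years.
A: Extension rate ≈ 1319.0 / 178 = 7.410 mm/yr.
B spans 654.8 / 7.410 = 88.37 years; at 2 density bands per year that is 88.37 × 2 ≈ 177 density bands.

177 density bands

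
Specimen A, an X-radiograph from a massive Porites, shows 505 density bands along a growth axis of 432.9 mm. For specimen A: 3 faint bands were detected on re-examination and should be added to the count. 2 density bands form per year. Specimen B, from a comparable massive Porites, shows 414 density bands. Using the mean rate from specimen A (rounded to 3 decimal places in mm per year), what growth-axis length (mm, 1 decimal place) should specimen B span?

Specimen A: adjusted count: 505 + 3 = 508 density bands.
Specimen A: 508 density bands at 2 per year is 508 / 2 = 254 years.
A: Extension rate ≈ 432.9 / 254 = 1.704 mm per year.
Specimen B: dividing by 2 density bands per year: 414 / 2 = 207 years. B's length ≈ 1.704 × 207 = 352.7 mm.

352.7 mm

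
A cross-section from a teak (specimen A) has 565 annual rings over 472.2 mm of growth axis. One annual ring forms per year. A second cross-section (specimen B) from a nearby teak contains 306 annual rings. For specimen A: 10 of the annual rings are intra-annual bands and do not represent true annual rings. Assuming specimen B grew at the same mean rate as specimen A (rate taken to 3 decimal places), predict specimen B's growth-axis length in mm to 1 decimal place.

Specimen A: true annual ring count = 565 − 10 = 555.
A: 472.2 mm over 555 years gives 472.2 / 555 ≈ 0.851 mm/year.
Length of B = 0.851 × 306 = 260.4 mm.

260.4 mm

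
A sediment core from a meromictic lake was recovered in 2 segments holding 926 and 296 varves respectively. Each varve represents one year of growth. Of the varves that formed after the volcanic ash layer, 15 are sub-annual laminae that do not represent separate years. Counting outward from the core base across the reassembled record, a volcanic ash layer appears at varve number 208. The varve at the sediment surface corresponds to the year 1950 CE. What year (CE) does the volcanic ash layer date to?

951 CE

Total varves = 926 + 296 = 1222.
Between varve 208 and the sediment surface there are 1222 − 208 = 1014 varves.
Excluding 15 false varves: 1014 − 15 = 999.
1950 − 999 = 951 CE.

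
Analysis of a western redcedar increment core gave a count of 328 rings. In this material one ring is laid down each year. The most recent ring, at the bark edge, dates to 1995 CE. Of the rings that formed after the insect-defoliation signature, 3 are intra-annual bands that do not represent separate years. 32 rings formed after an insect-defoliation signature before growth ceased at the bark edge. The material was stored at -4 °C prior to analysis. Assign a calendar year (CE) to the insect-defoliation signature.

32 rings post-date the insect-defoliation signature.
Excluding 3 false rings: 32 − 3 = 29.
1995 − 29 = 1966 CE.

1966 CE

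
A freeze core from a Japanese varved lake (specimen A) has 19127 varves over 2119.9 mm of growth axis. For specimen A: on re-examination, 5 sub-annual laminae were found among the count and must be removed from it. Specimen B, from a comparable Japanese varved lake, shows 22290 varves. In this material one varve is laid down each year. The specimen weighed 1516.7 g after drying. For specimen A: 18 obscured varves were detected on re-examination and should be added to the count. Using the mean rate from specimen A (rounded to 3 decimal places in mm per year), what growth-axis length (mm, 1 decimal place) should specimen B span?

Specimen A: adjusted count: 19127 − 5 + 18 = 19140 varves.
A: 2119.9 mm over 19140 years gives 2119.9 / 19140 ≈ 0.111 mm/yr.
Length of B = 0.111 × 22290 = 2474.2 mm.

2474.2 mm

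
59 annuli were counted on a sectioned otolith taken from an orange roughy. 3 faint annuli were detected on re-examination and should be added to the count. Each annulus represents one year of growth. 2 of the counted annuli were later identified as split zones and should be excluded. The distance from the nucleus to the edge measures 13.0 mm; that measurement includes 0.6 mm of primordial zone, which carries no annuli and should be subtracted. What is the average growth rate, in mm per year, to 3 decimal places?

Adjusted count: 59 − 2 + 3 = 60 annuli.
The growth record spans 13.0 − 0.6 = 12.4 mm.
Mean rate = 12.4 mm / 60 years ≈ 0.207 mm per year.

0.207 mm per year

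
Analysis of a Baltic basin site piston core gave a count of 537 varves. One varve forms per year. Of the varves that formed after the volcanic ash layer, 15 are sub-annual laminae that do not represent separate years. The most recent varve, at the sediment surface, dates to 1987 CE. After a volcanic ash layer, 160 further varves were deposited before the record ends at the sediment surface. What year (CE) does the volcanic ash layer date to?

1842 CE

160 varves formed after the volcanic ash layer.
160 − 15 false = 145 true varves after the volcanic ash layer.
1987 − 145 = 1842 CE.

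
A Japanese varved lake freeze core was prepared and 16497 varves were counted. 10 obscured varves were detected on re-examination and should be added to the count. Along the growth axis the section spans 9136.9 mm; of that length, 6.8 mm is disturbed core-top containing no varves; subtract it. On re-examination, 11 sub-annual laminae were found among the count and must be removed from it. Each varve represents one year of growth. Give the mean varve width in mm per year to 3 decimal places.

Correcting the raw count gives 16497 − 11 + 10 = 16496 true varves.
Net length = 9136.9 − 6.8 = 9130.1 mm.
9130.1 mm over 16496 years gives 9130.1 / 16496 ≈ 0.553 mm per year.

0.553 mm per year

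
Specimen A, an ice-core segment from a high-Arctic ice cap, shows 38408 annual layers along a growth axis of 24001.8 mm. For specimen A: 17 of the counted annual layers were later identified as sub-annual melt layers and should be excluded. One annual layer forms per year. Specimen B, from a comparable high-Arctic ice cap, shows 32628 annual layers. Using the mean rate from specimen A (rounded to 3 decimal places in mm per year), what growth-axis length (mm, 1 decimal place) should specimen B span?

20392.5 mm

Specimen A: adjusted count: 38408 − 17 = 38391 annual layers.
A: Extension rate ≈ 24001.8 / 38391 = 0.625 mm per year.
For B, 0.625 mm/year × 32628 years = 20392.5 mm.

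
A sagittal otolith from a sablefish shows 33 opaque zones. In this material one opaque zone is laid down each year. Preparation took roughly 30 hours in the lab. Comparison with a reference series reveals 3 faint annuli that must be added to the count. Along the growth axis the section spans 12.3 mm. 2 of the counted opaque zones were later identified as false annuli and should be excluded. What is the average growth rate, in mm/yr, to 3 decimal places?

0.362 mm/yr

Correcting the raw count gives 33 − 2 + 3 = 34 true opaque zones.
Extension rate ≈ 12.3 / 34 = 0.362 mm/yr.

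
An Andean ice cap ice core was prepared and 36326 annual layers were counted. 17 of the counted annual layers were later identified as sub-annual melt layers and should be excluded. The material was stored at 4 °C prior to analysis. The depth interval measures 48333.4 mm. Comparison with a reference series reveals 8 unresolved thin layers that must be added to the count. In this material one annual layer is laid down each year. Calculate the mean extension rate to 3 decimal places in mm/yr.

1.331 mm/yr

True annual layer count = 36326 − 17 + 8 = 36317.
48333.4 mm over 36317 years gives 48333.4 / 36317 ≈ 1.331 mm/yr.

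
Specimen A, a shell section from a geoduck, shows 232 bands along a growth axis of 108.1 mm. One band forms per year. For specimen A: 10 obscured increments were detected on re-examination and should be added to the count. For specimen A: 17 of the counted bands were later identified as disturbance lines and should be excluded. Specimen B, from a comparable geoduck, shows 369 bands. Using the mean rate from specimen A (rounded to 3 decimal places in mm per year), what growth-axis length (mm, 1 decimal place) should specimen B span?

177.1 mm

Specimen A: correcting the raw count gives 232 − 17 + 10 = 225 true bands.
A: Extension rate ≈ 108.1 / 225 = 0.480 mm/year.
Length of B = 0.480 × 369 = 177.1 mm.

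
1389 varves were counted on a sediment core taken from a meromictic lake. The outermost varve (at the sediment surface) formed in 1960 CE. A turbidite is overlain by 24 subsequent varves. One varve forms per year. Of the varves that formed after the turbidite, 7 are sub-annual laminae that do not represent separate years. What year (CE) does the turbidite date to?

24 varves post-date the turbidite.
Removing the 7 false varves leaves 24 − 7 = 17 true varves beyond the turbidite.
Counting back 17 years from 1960 CE places the turbidite in 1960 − 17 = 1943 CE.

1943 CE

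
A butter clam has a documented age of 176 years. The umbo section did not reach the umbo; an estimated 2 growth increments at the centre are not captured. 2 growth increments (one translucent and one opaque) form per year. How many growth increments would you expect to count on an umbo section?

With 2 growth increments per year, 176 years would produce 176 × 2 = 352 growth increments.
352 − 2 missed = 350 growth increments expected in the prepared section.

350 growth increments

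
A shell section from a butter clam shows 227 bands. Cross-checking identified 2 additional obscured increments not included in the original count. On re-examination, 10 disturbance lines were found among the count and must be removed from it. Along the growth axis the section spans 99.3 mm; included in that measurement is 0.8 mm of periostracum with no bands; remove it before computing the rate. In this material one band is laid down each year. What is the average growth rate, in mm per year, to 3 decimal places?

After corrections the count is 227 − 10 + 2 = 219 bands.
The growth record spans 99.3 − 0.8 = 98.5 mm.
Extension rate ≈ 98.5 / 219 = 0.450 mm per year.

0.450 mm per year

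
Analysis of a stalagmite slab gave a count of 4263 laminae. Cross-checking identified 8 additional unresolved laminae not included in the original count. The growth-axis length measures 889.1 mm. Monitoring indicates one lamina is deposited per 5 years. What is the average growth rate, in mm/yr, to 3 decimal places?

0.042 mm/yr

Adjusted count: 4263 + 8 = 4271 laminae.
4271 laminae at 5 years each span 4271 × 5 = 21355 years.
Mean rate = 889.1 mm / 21355 years ≈ 0.042 mm/yr.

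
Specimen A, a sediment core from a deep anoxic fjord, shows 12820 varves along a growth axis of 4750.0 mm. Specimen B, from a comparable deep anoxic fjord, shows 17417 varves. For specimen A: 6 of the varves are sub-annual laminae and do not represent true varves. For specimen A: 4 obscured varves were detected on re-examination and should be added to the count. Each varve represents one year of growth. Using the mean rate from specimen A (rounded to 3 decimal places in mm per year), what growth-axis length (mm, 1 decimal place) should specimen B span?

Specimen A: true varve count = 12820 − 6 + 4 = 12818.
A: Mean rate = 4750.0 mm / 12818 years ≈ 0.371 mm/year.
For B, 0.371 mm/year × 17417 years = 6461.7 mm.

6461.7 mm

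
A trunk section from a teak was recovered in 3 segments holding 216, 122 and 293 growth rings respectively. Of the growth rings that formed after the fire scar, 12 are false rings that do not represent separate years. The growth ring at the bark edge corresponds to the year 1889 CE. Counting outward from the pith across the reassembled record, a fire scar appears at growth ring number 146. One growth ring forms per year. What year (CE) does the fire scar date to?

1416 CE

Total growth rings = 216 + 122 + 293 = 631.
The fire scar sits at growth ring 146 from the pith, so 631 − 146 = 485 growth rings formed after it.
Removing the 12 false growth rings leaves 485 − 12 = 473 true growth rings beyond the fire scar.
The growth ring at the bark edge is 1889 CE, so the fire scar dates to 1889 − 473 = 1416 CE.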